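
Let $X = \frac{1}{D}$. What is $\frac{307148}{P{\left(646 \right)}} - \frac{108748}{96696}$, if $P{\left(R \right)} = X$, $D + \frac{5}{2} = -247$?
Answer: $- \frac{1852536467311}{24174} \approx -7.6633 \cdot 10^{7}$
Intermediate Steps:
$D = - \frac{499}{2}$ ($D = - \frac{5}{2} - 247 = - \frac{499}{2} \approx -249.5$)
$X = - \frac{2}{499}$ ($X = \frac{1}{- \frac{499}{2}} = - \frac{2}{499} \approx -0.004008$)
$P{\left(R \right)} = - \frac{2}{499}$
$\frac{307148}{P{\left(646 \right)}} - \frac{108748}{96696} = \frac{307148}{- \frac{2}{499}} - \frac{108748}{96696} = 307148 \left(- \frac{499}{2}\right) - \frac{27187}{24174} = -76633426 - \frac{27187}{24174} = - \frac{1852536467311}{24174}$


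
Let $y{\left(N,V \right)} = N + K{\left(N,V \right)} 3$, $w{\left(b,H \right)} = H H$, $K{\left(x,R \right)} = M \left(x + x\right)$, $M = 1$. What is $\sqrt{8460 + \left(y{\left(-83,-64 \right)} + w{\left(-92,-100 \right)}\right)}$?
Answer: $\sqrt{17879} \approx 133.71$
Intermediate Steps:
$K{\left(x,R \right)} = 2 x$ ($K{\left(x,R \right)} = 1 \left(x + x\right) = 1 \cdot 2 x = 2 x$)
$w{\left(b,H \right)} = H^{2}$
$y{\left(N,V \right)} = 7 N$ ($y{\left(N,V \right)} = N + 2 N 3 = N + 6 N = 7 N$)
$\sqrt{8460 + \left(y{\left(-83,-64 \right)} + w{\left(-92,-100 \right)}\right)} = \sqrt{8460 + \left(7 \left(-83\right) + \left(-100\right)^{2}\right)} = \sqrt{8460 + \left(-581 + 10000\right)} = \sqrt{8460 + 9419} = \sqrt{17879}$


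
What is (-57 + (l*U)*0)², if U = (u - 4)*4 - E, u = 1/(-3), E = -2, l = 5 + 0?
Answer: 3249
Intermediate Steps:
l = 5
u = -⅓ ≈ -0.33333
U = -46/3 (U = (-⅓ - 4)*4 - 1*(-2) = -13/3*4 + 2 = -52/3 + 2 = -46/3 ≈ -15.333)
(-57 + (l*U)*0)² = (-57 + (5*(-46/3))*0)² = (-57 - 230/3*0)² = (-57 + 0)² = (-57)² = 3249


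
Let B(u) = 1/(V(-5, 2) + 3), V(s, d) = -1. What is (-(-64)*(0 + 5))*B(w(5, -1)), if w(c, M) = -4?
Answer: 160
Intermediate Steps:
B(u) = ½ (B(u) = 1/(-1 + 3) = 1/2 = ½)
(-(-64)*(0 + 5))*B(w(5, -1)) = -(-64)*(0 + 5)*(½) = -(-64)*5*(½) = -16*(-20)*(½) = 320*(½) = 160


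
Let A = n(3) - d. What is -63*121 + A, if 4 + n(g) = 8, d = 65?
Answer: -7684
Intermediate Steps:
n(g) = 4 (n(g) = -4 + 8 = 4)
A = -61 (A = 4 - 1*65 = 4 - 65 = -61)
-63*121 + A = -63*121 - 61 = -7623 - 61 = -7684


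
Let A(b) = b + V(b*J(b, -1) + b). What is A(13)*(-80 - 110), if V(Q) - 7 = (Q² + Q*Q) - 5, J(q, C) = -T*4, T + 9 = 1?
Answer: -69938430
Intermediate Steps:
T = -8 (T = -9 + 1 = -8)
J(q, C) = 32 (J(q, C) = -1*(-8)*4 = 8*4 = 32)
V(Q) = 2 + 2*Q² (V(Q) = 7 + ((Q² + Q*Q) - 5) = 7 + ((Q² + Q²) - 5) = 7 + (2*Q² - 5) = 7 + (-5 + 2*Q²) = 2 + 2*Q²)
A(b) = 2 + b + 2178*b² (A(b) = b + (2 + 2*(b*32 + b)²) = b + (2 + 2*(32*b + b)²) = b + (2 + 2*(33*b)²) = b + (2 + 2*(1089*b²)) = b + (2 + 2178*b²) = 2 + b + 2178*b²)
A(13)*(-80 - 110) = (2 + 13 + 2178*13²)*(-80 - 110) = (2 + 13 + 2178*169)*(-190) = (2 + 13 + 368082)*(-190) = 368097*(-190) = -69938430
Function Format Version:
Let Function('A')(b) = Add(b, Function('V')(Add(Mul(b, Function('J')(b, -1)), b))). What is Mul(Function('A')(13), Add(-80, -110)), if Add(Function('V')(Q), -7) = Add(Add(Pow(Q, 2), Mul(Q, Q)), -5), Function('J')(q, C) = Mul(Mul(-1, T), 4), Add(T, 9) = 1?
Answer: -69938430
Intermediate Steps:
T = -8 (T = Add(-9, 1) = -8)
Function('J')(q, C) = 32 (Function('J')(q, C) = Mul(Mul(-1, -8), 4) = Mul(8, 4) = 32)
Function('V')(Q) = Add(2, Mul(2, Pow(Q, 2))) (Function('V')(Q) = Add(7, Add(Add(Pow(Q, 2), Mul(Q, Q)), -5)) = Add(7, Add(Add(Pow(Q, 2), Pow(Q, 2)), -5)) = Add(7, Add(Mul(2, Pow(Q, 2)), -5)) = Add(7, Add(-5, Mul(2, Pow(Q, 2)))) = Add(2, Mul(2, Pow(Q, 2))))
Function('A')(b) = Add(2, b, Mul(2178, Pow(b, 2))) (Function('A')(b) = Add(b, Add(2, Mul(2, Pow(Add(Mul(b, 32), b), 2)))) = Add(b, Add(2, Mul(2, Pow(Add(Mul(32, b), b), 2)))) = Add(b, Add(2, Mul(2, Pow(Mul(33, b), 2)))) = Add(b, Add(2, Mul(2, Mul(1089, Pow(b, 2))))) = Add(b, Add(2, Mul(2178, Pow(b, 2)))) = Add(2, b, Mul(2178, Pow(b, 2))))
Mul(Function('A')(13), Add(-80, -110)) = Mul(Add(2, 13, Mul(2178, Pow(13, 2))), Add(-80, -110)) = Mul(Add(2, 13, Mul(2178, 169)), -190) = Mul(Add(2, 13, 368082), -190) = Mul(368097, -190) = -69938430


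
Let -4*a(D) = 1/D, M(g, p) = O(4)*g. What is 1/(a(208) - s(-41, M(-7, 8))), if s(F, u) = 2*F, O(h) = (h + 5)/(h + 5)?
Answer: 832/68223 ≈ 0.012195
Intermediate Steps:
O(h) = 1 (O(h) = (5 + h)/(5 + h) = 1)
M(g, p) = g (M(g, p) = 1*g = g)
a(D) = -1/(4*D)
1/(a(208) - s(-41, M(-7, 8))) = 1/(-¼/208 - 2*(-41)) = 1/(-¼*1/208 - 1*(-82)) = 1/(-1/832 + 82) = 1/(68223/832) = 832/68223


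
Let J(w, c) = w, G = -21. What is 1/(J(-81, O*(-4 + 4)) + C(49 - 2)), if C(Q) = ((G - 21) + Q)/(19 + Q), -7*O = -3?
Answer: -66/5341 ≈ -0.012357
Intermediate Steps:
O = 3/7 (O = -1/7*(-3) = 3/7 ≈ 0.42857)
C(Q) = (-42 + Q)/(19 + Q) (C(Q) = ((-21 - 21) + Q)/(19 + Q) = (-42 + Q)/(19 + Q))
1/(J(-81, O*(-4 + 4)) + C(49 - 2)) = 1/(-81 + (-42 + (49 - 2))/(19 + (49 - 2))) = 1/(-81 + (-42 + 47)/(19 + 47)) = 1/(-81 + 5/66) = 1/(-5341/66) = -66/5341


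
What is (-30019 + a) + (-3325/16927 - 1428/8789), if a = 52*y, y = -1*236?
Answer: -370102635262/8751259 ≈ -42291.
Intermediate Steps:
y = -236
a = -12272 (a = 52*(-236) = -12272)
(-30019 + a) + (-3325/16927 - 1428/8789) = (-30019 - 12272) + (-3325/16927 - 1428/8789) = -42291 + (-3325*1/16927 - 1428*1/8789) = -42291 + (-3325/16927 - 84/517) = -42291 - 3140893/8751259 = -370102635262/8751259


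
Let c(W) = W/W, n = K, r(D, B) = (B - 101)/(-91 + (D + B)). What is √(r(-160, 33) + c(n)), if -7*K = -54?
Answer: √15587/109 ≈ 1.1454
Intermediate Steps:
K = 54/7 (K = -⅐*(-54) = 54/7 ≈ 7.7143)
r(D, B) = (-101 + B)/(-91 + B + D) (r(D, B) = (-101 + B)/(-91 + (B + D)) = (-101 + B)/(-91 + B + D))
n = 54/7 ≈ 7.7143
c(W) = 1
√(r(-160, 33) + c(n)) = √((-101 + 33)/(-91 + 33 - 160) + 1) = √(-68/(-218) + 1) = √(-1/218*(-68) + 1) = √(34/109 + 1) = √(143/109) = √15587/109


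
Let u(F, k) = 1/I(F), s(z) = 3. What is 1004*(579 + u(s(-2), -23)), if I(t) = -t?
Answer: 1742944/3 ≈ 5.8098e+5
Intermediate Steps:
u(F, k) = -1/F (u(F, k) = 1/(-F) = -1/F)
1004*(579 + u(s(-2), -23)) = 1004*(579 - 1/3) = 1004*(1736/3) = 1742944/3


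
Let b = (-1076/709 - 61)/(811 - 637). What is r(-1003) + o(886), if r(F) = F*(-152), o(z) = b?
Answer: 6269280857/41122 ≈ 1.5246e+5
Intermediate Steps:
b = -14775/41122 (b = (-1076*1/709 - 61)/174 = (-1076/709 - 61)*(1/174) = -44325/709*1/174 = -14775/41122 ≈ -0.35930)
o(z) = -14775/41122
r(F) = -152*F
r(-1003) + o(886) = -152*(-1003) - 14775/41122 = 152456 - 14775/41122 = 6269280857/41122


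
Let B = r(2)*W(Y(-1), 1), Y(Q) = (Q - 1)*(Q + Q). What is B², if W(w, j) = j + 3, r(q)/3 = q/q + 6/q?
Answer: 2304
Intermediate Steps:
Y(Q) = 2*Q*(-1 + Q) (Y(Q) = (-1 + Q)*(2*Q) = 2*Q*(-1 + Q))
r(q) = 3 + 18/q (r(q) = 3*(q/q + 6/q) = 3*(1 + 6/q) = 3 + 18/q)
W(w, j) = 3 + j
B = 48 (B = (3 + 18/2)*(3 + 1) = (3 + 18*(½))*4 = (3 + 9)*4 = 12*4 = 48)
B² = 48² = 2304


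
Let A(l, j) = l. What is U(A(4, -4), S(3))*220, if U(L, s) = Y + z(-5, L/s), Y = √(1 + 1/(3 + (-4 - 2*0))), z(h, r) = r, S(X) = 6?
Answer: 440/3 ≈ 146.67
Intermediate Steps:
Y = 0 (Y = √(1 + 1/(3 + (-4 + 0))) = √(1 + 1/(3 - 4)) = √(1 + 1/(-1)) = √(1 - 1) = √0 = 0)
U(L, s) = L/s (U(L, s) = 0 + L/s = L/s)
U(A(4, -4), S(3))*220 = (4/6)*220 = (4*(⅙))*220 = (⅔)*220 = 440/3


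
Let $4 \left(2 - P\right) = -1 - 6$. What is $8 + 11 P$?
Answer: $\frac{197}{4} \approx 49.25$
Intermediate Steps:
$P = \frac{15}{4}$ ($P = 2 - \frac{-1 - 6}{4} = 2 - - \frac{7}{4} = 2 + \frac{7}{4} = \frac{15}{4} \approx 3.75$)
$8 + 11 P = 8 + 11 \cdot \frac{15}{4} = 8 + \frac{165}{4} = \frac{197}{4}$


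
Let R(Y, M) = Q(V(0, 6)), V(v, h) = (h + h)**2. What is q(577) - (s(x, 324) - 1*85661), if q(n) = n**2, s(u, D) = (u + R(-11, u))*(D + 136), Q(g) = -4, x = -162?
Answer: 494950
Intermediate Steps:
V(v, h) = 4*h**2 (V(v, h) = (2*h)**2 = 4*h**2)
R(Y, M) = -4
s(u, D) = (-4 + u)*(136 + D) (s(u, D) = (u - 4)*(D + 136) = (-4 + u)*(136 + D))
q(577) - (s(x, 324) - 1*85661) = 577**2 - ((-544 - 4*324 + 136*(-162) + 324*(-162)) - 1*85661) = 332929 - ((-544 - 1296 - 22032 - 52488) - 85661) = 332929 - (-76360 - 85661) = 332929 - 1*(-162021) = 332929 + 162021 = 494950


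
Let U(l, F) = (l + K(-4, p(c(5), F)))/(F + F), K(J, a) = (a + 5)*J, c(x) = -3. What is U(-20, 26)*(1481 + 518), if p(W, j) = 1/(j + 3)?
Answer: -581709/377 ≈ -1543.0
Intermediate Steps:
p(W, j) = 1/(3 + j)
K(J, a) = J*(5 + a) (K(J, a) = (5 + a)*J = J*(5 + a))
U(l, F) = (-20 + l - 4/(3 + F))/(2*F) (U(l, F) = (l - 4*(5 + 1/(3 + F)))/(F + F) = (l + (-20 - 4/(3 + F)))/((2*F)) = (-20 + l - 4/(3 + F))*(1/(2*F)) = (-20 + l - 4/(3 + F))/(2*F))
U(-20, 26)*(1481 + 518) = ((½)*(-64 - 20*26 - 20*(3 + 26))/(26*(3 + 26)))*(1481 + 518) = ((½)*(1/26)*(-64 - 520 - 20*29)/29)*1999 = ((½)*(1/26)*(1/29)*(-64 - 520 - 580))*1999 = ((½)*(1/26)*(1/29)*(-1164))*1999 = -291/377*1999 = -581709/377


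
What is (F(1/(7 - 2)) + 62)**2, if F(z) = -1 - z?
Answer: 92416/25 ≈ 3696.6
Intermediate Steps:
(F(1/(7 - 2)) + 62)**2 = ((-1 - 1/(7 - 2)) + 62)**2 = ((-1 - 1/5) + 62)**2 = (-6/5 + 62)**2 = (304/5)**2 = 92416/25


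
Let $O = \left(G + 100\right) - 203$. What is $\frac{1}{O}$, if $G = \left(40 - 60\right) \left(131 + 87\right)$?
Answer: $- \frac{1}{4463} \approx -0.00022406$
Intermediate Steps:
$G = -4360$ ($G = \left(-20\right) 218 = -4360$)
$O = -4463$ ($O = \left(-4360 + 100\right) - 203 = -4260 - 203 = -4463$)
$\frac{1}{O} = \frac{1}{-4463} = - \frac{1}{4463}$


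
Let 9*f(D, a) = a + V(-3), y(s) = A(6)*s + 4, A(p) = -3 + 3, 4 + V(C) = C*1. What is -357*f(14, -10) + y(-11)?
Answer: 2035/3 ≈ 678.33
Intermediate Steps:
V(C) = -4 + C (V(C) = -4 + C*1 = -4 + C)
A(p) = 0
y(s) = 4 (y(s) = 0*s + 4 = 0 + 4 = 4)
f(D, a) = -7/9 + a/9 (f(D, a) = (a + (-4 - 3))/9 = (a - 7)/9 = (-7 + a)/9 = -7/9 + a/9)
-357*f(14, -10) + y(-11) = -357*(-7/9 + (⅑)*(-10)) + 4 = -357*(-7/9 - 10/9) + 4 = -357*(-17/9) + 4 = 2023/3 + 4 = 2035/3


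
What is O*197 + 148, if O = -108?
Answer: -21128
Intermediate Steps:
O*197 + 148 = -108*197 + 148 = -21276 + 148 = -21128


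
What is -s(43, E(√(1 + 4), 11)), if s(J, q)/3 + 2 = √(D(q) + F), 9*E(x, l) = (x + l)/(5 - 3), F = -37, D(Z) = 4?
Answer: 6 - 3*I*√33 ≈ 6.0 - 17.234*I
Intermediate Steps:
E(x, l) = l/18 + x/18 (E(x, l) = ((x + l)/(5 - 3))/9 = ((l + x)/2)/9 = ((l + x)*(½))/9 = (l/2 + x/2)/9 = l/18 + x/18)
s(J, q) = -6 + 3*I*√33 (s(J, q) = -6 + 3*√(4 - 37) = -6 + 3*√(-33) = -6 + 3*(I*√33) = -6 + 3*I*√33)
-s(43, E(√(1 + 4), 11)) = -(-6 + 3*I*√33) = 6 - 3*I*√33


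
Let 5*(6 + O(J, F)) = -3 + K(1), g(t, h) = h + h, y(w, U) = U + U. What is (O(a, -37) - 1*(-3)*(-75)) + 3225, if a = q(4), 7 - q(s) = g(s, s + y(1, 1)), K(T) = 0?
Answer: 14967/5 ≈ 2993.4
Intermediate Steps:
y(w, U) = 2*U
g(t, h) = 2*h
q(s) = 3 - 2*s (q(s) = 7 - 2*(s + 2*1) = 7 - 2*(s + 2) = 7 - 2*(2 + s) = 7 - (4 + 2*s) = 7 + (-4 - 2*s) = 3 - 2*s)
a = -5 (a = 3 - 2*4 = 3 - 8 = -5)
O(J, F) = -33/5 (O(J, F) = -6 + (-3 + 0)/5 = -6 + (⅕)*(-3) = -6 - ⅗ = -33/5)
(O(a, -37) - 1*(-3)*(-75)) + 3225 = (-33/5 - 1*(-3)*(-75)) + 3225 = (-33/5 + 3*(-75)) + 3225 = (-33/5 - 225) + 3225 = -1158/5 + 3225 = 14967/5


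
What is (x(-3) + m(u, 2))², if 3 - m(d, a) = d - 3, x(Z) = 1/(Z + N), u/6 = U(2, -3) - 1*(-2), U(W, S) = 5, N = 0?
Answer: 11881/9 ≈ 1320.1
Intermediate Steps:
u = 42 (u = 6*(5 - 1*(-2)) = 6*(5 + 2) = 6*7 = 42)
x(Z) = 1/Z (x(Z) = 1/(Z + 0) = 1/Z)
m(d, a) = 6 - d (m(d, a) = 3 - (d - 3) = 3 - (-3 + d) = 3 + (3 - d) = 6 - d)
(x(-3) + m(u, 2))² = (1/(-3) + (6 - 1*42))² = (-⅓ + (6 - 42))² = (-⅓ - 36)² = (-109/3)² = 11881/9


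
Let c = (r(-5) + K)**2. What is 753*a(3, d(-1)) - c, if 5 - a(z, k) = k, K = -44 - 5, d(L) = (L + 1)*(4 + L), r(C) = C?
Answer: 849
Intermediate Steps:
d(L) = (1 + L)*(4 + L)
K = -49
a(z, k) = 5 - k
c = 2916 (c = (-5 - 49)**2 = (-54)**2 = 2916)
753*a(3, d(-1)) - c = 753*(5 - (4 + (-1)**2 + 5*(-1))) - 1*2916 = 753*(5 - (4 + 1 - 5)) - 2916 = 753*(5 - 1*0) - 2916 = 753*(5 + 0) - 2916 = 753*5 - 2916 = 3765 - 2916 = 849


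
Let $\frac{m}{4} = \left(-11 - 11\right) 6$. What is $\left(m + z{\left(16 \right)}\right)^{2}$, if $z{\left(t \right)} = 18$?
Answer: $260100$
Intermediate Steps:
$m = -528$ ($m = 4 \left(-11 - 11\right) 6 = 4 \left(\left(-22\right) 6\right) = 4 \left(-132\right) = -528$)
$\left(m + z{\left(16 \right)}\right)^{2} = \left(-528 + 18\right)^{2} = \left(-510\right)^{2} = 260100$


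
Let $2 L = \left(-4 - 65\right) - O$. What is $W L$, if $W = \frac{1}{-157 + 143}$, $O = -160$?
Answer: $- \frac{13}{4} \approx -3.25$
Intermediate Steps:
$L = \frac{91}{2}$ ($L = \frac{\left(-4 - 65\right) - -160}{2} = \frac{\left(-4 - 65\right) + 160}{2} = \frac{-69 + 160}{2} = \frac{1}{2} \cdot 91 = \frac{91}{2} \approx 45.5$)
$W = - \frac{1}{14}$ ($W = \frac{1}{-14} = - \frac{1}{14} \approx -0.071429$)
$W L = \left(- \frac{1}{14}\right) \frac{91}{2} = - \frac{13}{4}$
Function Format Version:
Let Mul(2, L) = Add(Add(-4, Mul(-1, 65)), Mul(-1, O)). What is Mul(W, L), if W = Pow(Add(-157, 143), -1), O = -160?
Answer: Rational(-13, 4) ≈ -3.2500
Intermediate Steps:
L = Rational(91, 2) (L = Mul(Rational(1, 2), Add(Add(-4, Mul(-1, 65)), Mul(-1, -160))) = Mul(Rational(1, 2), Add(Add(-4, -65), 160)) = Mul(Rational(1, 2), Add(-69, 160)) = Mul(Rational(1, 2), 91) = Rational(91, 2) ≈ 45.500)
W = Rational(-1, 14) (W = Pow(-14, -1) = Rational(-1, 14) ≈ -0.071429)
Mul(W, L) = Mul(Rational(-1, 14), Rational(91, 2)) = Rational(-13, 4)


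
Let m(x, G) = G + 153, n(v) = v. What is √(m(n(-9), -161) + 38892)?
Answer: 2*√9721 ≈ 197.19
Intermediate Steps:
m(x, G) = 153 + G
√(m(n(-9), -161) + 38892) = √((153 - 161) + 38892) = √(-8 + 38892) = √38884 = 2*√9721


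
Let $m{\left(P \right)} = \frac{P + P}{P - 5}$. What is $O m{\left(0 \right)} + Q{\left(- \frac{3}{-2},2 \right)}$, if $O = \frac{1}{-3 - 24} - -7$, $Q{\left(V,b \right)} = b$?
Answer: $2$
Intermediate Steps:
$m{\left(P \right)} = \frac{2 P}{-5 + P}$
$O = \frac{188}{27}$ ($O = \frac{1}{-27} + 7 = - \frac{1}{27} + 7 = \frac{188}{27} \approx 6.963$)
$O m{\left(0 \right)} + Q{\left(- \frac{3}{-2},2 \right)} = \frac{188 \cdot 2 \cdot 0 \frac{1}{-5 + 0}}{27} + 2 = \frac{188 \cdot 2 \cdot 0 \frac{1}{-5}}{27} + 2 = \frac{188 \cdot 2 \cdot 0 \left(- \frac{1}{5}\right)}{27} + 2 = \frac{188}{27} \cdot 0 + 2 = 0 + 2 = 2$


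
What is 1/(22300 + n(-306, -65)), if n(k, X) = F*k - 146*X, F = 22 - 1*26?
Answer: 1/33014 ≈ 3.0290e-5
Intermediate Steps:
F = -4 (F = 22 - 26 = -4)
n(k, X) = -146*X - 4*k (n(k, X) = -4*k - 146*X = -146*X - 4*k)
1/(22300 + n(-306, -65)) = 1/(22300 + (-146*(-65) - 4*(-306))) = 1/(22300 + (9490 + 1224)) = 1/(22300 + 10714) = 1/33014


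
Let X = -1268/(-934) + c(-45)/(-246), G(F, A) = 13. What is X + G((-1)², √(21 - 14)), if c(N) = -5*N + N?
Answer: 260895/19147 ≈ 13.626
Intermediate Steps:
c(N) = -4*N
X = 11984/19147 (X = -1268/(-934) - 4*(-45)/(-246) = -1268*(-1/934) + 180*(-1/246) = 634/467 - 30/41 = 11984/19147 ≈ 0.62589)
X + G((-1)², √(21 - 14)) = 11984/19147 + 13 = 260895/19147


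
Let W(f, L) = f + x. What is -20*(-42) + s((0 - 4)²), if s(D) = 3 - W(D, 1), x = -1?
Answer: 828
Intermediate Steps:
W(f, L) = -1 + f (W(f, L) = f - 1 = -1 + f)
s(D) = 4 - D (s(D) = 3 - (-1 + D) = 3 + (1 - D) = 4 - D)
-20*(-42) + s((0 - 4)²) = -20*(-42) + (4 - (0 - 4)²) = 840 + (4 - 1*(-4)²) = 840 + (4 - 1*16) = 840 + (4 - 16) = 840 - 12 = 828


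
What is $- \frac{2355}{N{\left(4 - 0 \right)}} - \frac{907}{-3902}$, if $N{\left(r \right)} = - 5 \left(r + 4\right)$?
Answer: $\frac{922549}{15608} \approx 59.107$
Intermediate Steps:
$N{\left(r \right)} = -20 - 5 r$ ($N{\left(r \right)} = - 5 \left(4 + r\right) = -20 - 5 r$)
$- \frac{2355}{N{\left(4 - 0 \right)}} - \frac{907}{-3902} = - \frac{2355}{-20 - 5 \left(4 - 0\right)} - \frac{907}{-3902} = - \frac{2355}{-20 - 5 \left(4 + 0\right)} - - \frac{907}{3902} = - \frac{2355}{-20 - 20} + \frac{907}{3902} = - \frac{2355}{-40} + \frac{907}{3902} = \left(-2355\right) \left(- \frac{1}{40}\right) + \frac{907}{3902} = \frac{471}{8} + \frac{907}{3902} = \frac{922549}{15608}$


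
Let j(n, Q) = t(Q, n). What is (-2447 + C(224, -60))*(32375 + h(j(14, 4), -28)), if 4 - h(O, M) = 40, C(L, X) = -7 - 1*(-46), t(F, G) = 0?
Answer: -77872312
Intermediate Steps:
j(n, Q) = 0
C(L, X) = 39 (C(L, X) = -7 + 46 = 39)
h(O, M) = -36 (h(O, M) = 4 - 1*40 = 4 - 40 = -36)
(-2447 + C(224, -60))*(32375 + h(j(14, 4), -28)) = (-2447 + 39)*(32375 - 36) = -2408*32339 = -77872312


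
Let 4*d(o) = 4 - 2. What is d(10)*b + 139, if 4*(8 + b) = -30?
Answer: 525/4 ≈ 131.25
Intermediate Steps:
b = -31/2 (b = -8 + (¼)*(-30) = -8 - 15/2 = -31/2 ≈ -15.500)
d(o) = ½ (d(o) = (4 - 2)/4 = (¼)*2 = ½)
d(10)*b + 139 = (½)*(-31/2) + 139 = -31/4 + 139 = 525/4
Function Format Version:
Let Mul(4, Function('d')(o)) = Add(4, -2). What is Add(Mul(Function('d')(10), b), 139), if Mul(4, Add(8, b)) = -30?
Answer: Rational(525, 4) ≈ 131.25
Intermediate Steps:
b = Rational(-31, 2) (b = Add(-8, Mul(Rational(1, 4), -30)) = Add(-8, Rational(-15, 2)) = Rational(-31, 2) ≈ -15.500)
Function('d')(o) = Rational(1, 2) (Function('d')(o) = Mul(Rational(1, 4), Add(4, -2)) = Mul(Rational(1, 4), 2) = Rational(1, 2))
Add(Mul(Function('d')(10), b), 139) = Add(Mul(Rational(1, 2), Rational(-31, 2)), 139) = Add(Rational(-31, 4), 139) = Rational(525, 4)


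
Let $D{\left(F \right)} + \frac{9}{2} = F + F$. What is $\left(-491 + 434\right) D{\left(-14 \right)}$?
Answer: $\frac{3705}{2} \approx 1852.5$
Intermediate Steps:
$D{\left(F \right)} = - \frac{9}{2} + 2 F$ ($D{\left(F \right)} = - \frac{9}{2} + \left(F + F\right) = - \frac{9}{2} + 2 F$)
$\left(-491 + 434\right) D{\left(-14 \right)} = \left(-491 + 434\right) \left(- \frac{9}{2} + 2 \left(-14\right)\right) = - 57 \left(- \frac{9}{2} - 28\right) = \left(-57\right) \left(- \frac{65}{2}\right) = \frac{3705}{2}$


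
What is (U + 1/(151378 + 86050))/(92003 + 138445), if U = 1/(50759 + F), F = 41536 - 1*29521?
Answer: 150101/1717333670660928 ≈ 8.7404e-11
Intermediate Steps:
F = 12015 (F = 41536 - 29521 = 12015)
U = 1/62774 (U = 1/(50759 + 12015) = 1/62774 ≈ 1.5930e-5)
(U + 1/(151378 + 86050))/(92003 + 138445) = (1/62774 + 1/(151378 + 86050))/(92003 + 138445) = (1/62774 + 1/237428)/230448 = (1/62774 + 1/237428)*(1/230448) = (150101/7452152636)*(1/230448) = 150101/1717333670660928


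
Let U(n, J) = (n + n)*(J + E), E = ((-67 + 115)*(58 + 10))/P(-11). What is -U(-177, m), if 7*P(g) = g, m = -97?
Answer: -8465910/11 ≈ -7.6963e+5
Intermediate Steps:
P(g) = g/7
E = -22848/11 (E = ((-67 + 115)*(58 + 10))/(((⅐)*(-11))) = (48*68)/(-11/7) = 3264*(-7/11) = -22848/11 ≈ -2077.1)
U(n, J) = 2*n*(-22848/11 + J) (U(n, J) = (n + n)*(J - 22848/11) = (2*n)*(-22848/11 + J) = 2*n*(-22848/11 + J))
-U(-177, m) = -2*(-177)*(-22848 + 11*(-97))/11 = -2*(-177)*(-22848 - 1067)/11 = -2*(-177)*(-23915)/11 = -1*8465910/11 = -8465910/11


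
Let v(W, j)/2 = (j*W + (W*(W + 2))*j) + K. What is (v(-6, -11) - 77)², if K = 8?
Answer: 208849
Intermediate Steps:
v(W, j) = 16 + 2*W*j + 2*W*j*(2 + W) (v(W, j) = 2*((j*W + (W*(W + 2))*j) + 8) = 2*((W*j + (W*(2 + W))*j) + 8) = 2*((W*j + W*j*(2 + W)) + 8) = 2*(8 + W*j + W*j*(2 + W)) = 16 + 2*W*j + 2*W*j*(2 + W))
(v(-6, -11) - 77)² = ((16 + 2*(-11)*(-6)² + 6*(-6)*(-11)) - 77)² = ((16 + 2*(-11)*36 + 396) - 77)² = ((16 - 792 + 396) - 77)² = (-380 - 77)² = (-457)² = 208849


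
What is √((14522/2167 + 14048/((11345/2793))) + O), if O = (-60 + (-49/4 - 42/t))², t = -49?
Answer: √4057163599375201206705/688369220 ≈ 92.531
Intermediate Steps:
O = 3996001/784 (O = (-60 + (-49/4 - 42/(-49)))² = (-60 + (-49*¼ - 42*(-1/49)))² = (-60 + (-49/4 + 6/7))² = (-60 - 319/28)² = (-1999/28)² = 3996001/784 ≈ 5096.9)
√((14522/2167 + 14048/((11345/2793))) + O) = √((14522/2167 + 14048/((11345/2793))) + 3996001/784) = √((14522*(1/2167) + 14048/((11345*(1/2793)))) + 3996001/784) = √((14522/2167 + 14048/(11345/2793)) + 3996001/784) = √((14522/2167 + 14048*(2793/11345)) + 3996001/784) = √((14522/2167 + 39236064/11345) + 3996001/784) = √(85189302778/24584615 + 3996001/784) = √(165028559502567/19274338160) = √4057163599375201206705/688369220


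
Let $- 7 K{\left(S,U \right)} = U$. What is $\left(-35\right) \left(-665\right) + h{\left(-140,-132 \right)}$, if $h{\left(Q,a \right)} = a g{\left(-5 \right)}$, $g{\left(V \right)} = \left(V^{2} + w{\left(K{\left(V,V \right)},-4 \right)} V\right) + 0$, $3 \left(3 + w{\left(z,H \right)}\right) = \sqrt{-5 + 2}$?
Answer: $17995 + 220 i \sqrt{3} \approx 17995.0 + 381.05 i$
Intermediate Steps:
$K{\left(S,U \right)} = - \frac{U}{7}$
$w{\left(z,H \right)} = -3 + \frac{i \sqrt{3}}{3}$ ($w{\left(z,H \right)} = -3 + \frac{\sqrt{-5 + 2}}{3} = -3 + \frac{\sqrt{-3}}{3} = -3 + \frac{i \sqrt{3}}{3}$)
$g{\left(V \right)} = V^{2} + V \left(-3 + \frac{i \sqrt{3}}{3}\right)$ ($g{\left(V \right)} = \left(V^{2} + \left(-3 + \frac{i \sqrt{3}}{3}\right) V\right) + 0 = \left(V^{2} + V \left(-3 + \frac{i \sqrt{3}}{3}\right)\right) + 0 = V^{2} + V \left(-3 + \frac{i \sqrt{3}}{3}\right)$)
$h{\left(Q,a \right)} = a \left(40 - \frac{5 i \sqrt{3}}{3}\right)$ ($h{\left(Q,a \right)} = a \frac{1}{3} \left(-5\right) \left(-9 + 3 \left(-5\right) + i \sqrt{3}\right) = a \frac{1}{3} \left(-5\right) \left(-9 - 15 + i \sqrt{3}\right) = a \frac{1}{3} \left(-5\right) \left(-24 + i \sqrt{3}\right) = a \left(40 - \frac{5 i \sqrt{3}}{3}\right)$)
$\left(-35\right) \left(-665\right) + h{\left(-140,-132 \right)} = \left(-35\right) \left(-665\right) + \frac{5}{3} \left(-132\right) \left(24 - i \sqrt{3}\right) = 23275 - \left(5280 - 220 i \sqrt{3}\right) = 17995 + 220 i \sqrt{3}$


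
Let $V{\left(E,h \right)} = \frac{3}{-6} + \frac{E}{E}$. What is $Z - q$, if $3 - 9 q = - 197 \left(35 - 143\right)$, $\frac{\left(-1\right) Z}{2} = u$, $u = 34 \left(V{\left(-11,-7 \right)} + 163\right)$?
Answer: $- \frac{26263}{3} \approx -8754.3$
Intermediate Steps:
$V{\left(E,h \right)} = \frac{1}{2}$ ($V{\left(E,h \right)} = 3 \left(- \frac{1}{6}\right) + 1 = - \frac{1}{2} + 1 = \frac{1}{2}$)
$u = 5559$ ($u = 34 \left(\frac{1}{2} + 163\right) = 34 \cdot \frac{327}{2} = 5559$)
$Z = -11118$ ($Z = \left(-2\right) 5559 = -11118$)
$q = - \frac{7091}{3}$ ($q = \frac{1}{3} - \frac{\left(-197\right) \left(35 - 143\right)}{9} = \frac{1}{3} - \frac{\left(-197\right) \left(-108\right)}{9} = \frac{1}{3} - 2364 = - \frac{7091}{3} \approx -2363.7$)
$Z - q = -11118 - - \frac{7091}{3} = -11118 + \frac{7091}{3} = - \frac{26263}{3}$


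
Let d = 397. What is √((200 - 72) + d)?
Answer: 5*√21 ≈ 22.913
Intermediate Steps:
√((200 - 72) + d) = √((200 - 72) + 397) = √(128 + 397) = √525 = 5*√21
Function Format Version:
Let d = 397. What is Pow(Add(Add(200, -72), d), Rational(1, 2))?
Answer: Mul(5, Pow(21, Rational(1, 2))) ≈ 22.913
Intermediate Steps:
Pow(Add(Add(200, -72), d), Rational(1, 2)) = Pow(Add(Add(200, -72), 397), Rational(1, 2)) = Pow(Add(128, 397), Rational(1, 2)) = Pow(525, Rational(1, 2)) = Mul(5, Pow(21, Rational(1, 2)))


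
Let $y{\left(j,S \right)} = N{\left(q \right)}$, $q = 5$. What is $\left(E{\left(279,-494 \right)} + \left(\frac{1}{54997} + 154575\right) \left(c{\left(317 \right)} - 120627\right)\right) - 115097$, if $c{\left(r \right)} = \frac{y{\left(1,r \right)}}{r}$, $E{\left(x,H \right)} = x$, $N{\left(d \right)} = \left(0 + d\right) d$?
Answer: $- \frac{325075646466702666}{17434049} \approx -1.8646 \cdot 10^{10}$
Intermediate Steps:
$N{\left(d \right)} = d^{2}$ ($N{\left(d \right)} = d d = d^{2}$)
$y{\left(j,S \right)} = 25$ ($y{\left(j,S \right)} = 5^{2} = 25$)
$c{\left(r \right)} = \frac{25}{r}$
$\left(E{\left(279,-494 \right)} + \left(\frac{1}{54997} + 154575\right) \left(c{\left(317 \right)} - 120627\right)\right) - 115097 = \left(279 + \left(\frac{1}{54997} + 154575\right) \left(\frac{25}{317} - 120627\right)\right) - 115097 = \left(279 + \left(\frac{1}{54997} + 154575\right) \left(25 \cdot \frac{1}{317} - 120627\right)\right) - 115097 = \left(279 + \frac{8501161276 \left(\frac{25}{317} - 120627\right)}{54997}\right) - 115097 = \left(279 + \frac{8501161276}{54997} \left(- \frac{38238734}{317}\right)\right) - 115097 = \left(279 - \frac{325073644724064584}{17434049}\right) - 115097 = - \frac{325073639859964913}{17434049} - 115097 = - \frac{325075646466702666}{17434049}$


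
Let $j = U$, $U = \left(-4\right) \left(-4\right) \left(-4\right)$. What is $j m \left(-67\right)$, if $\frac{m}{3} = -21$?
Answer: $-270144$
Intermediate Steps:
$m = -63$ ($m = 3 \left(-21\right) = -63$)
$U = -64$ ($U = 16 \left(-4\right) = -64$)
$j = -64$
$j m \left(-67\right) = \left(-64\right) \left(-63\right) \left(-67\right) = 4032 \left(-67\right) = -270144$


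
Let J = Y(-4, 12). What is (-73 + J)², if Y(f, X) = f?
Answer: 5929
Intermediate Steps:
J = -4
(-73 + J)² = (-73 - 4)² = (-77)² = 5929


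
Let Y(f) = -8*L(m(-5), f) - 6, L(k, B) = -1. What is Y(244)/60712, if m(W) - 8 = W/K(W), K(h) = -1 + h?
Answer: 1/30356 ≈ 3.2942e-5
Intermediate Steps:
m(W) = 8 + W/(-1 + W)
Y(f) = 2 (Y(f) = -8*(-1) - 6 = 8 - 6 = 2)
Y(244)/60712 = 2/60712 = 2*(1/60712) = 1/30356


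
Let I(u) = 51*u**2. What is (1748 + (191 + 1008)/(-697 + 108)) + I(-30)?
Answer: 28063473/589 ≈ 47646.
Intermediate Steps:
(1748 + (191 + 1008)/(-697 + 108)) + I(-30) = (1748 + (191 + 1008)/(-697 + 108)) + 51*(-30)**2 = (1748 + 1199/(-589)) + 51*900 = (1748 + 1199*(-1/589)) + 45900 = (1748 - 1199/589) + 45900 = 1028373/589 + 45900 = 28063473/589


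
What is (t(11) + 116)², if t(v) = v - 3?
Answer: 15376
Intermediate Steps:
t(v) = -3 + v
(t(11) + 116)² = ((-3 + 11) + 116)² = (8 + 116)² = 124² = 15376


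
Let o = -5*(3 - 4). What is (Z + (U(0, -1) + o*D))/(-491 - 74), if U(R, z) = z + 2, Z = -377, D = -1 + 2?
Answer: 371/565 ≈ 0.65664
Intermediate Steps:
D = 1
o = 5 (o = -5*(-1) = 5)
U(R, z) = 2 + z
(Z + (U(0, -1) + o*D))/(-491 - 74) = (-377 + ((2 - 1) + 5*1))/(-491 - 74) = (-377 + (1 + 5))/(-565) = (-377 + 6)*(-1/565) = -371*(-1/565) = 371/565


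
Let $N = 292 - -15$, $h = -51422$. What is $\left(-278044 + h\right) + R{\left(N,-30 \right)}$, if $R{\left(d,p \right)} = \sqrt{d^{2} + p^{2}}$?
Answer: $-329466 + \sqrt{95149} \approx -3.2916 \cdot 10^{5}$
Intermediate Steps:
$N = 307$ ($N = 292 + 15 = 307$)
$\left(-278044 + h\right) + R{\left(N,-30 \right)} = \left(-278044 - 51422\right) + \sqrt{307^{2} + \left(-30\right)^{2}} = -329466 + \sqrt{94249 + 900} = -329466 + \sqrt{95149}$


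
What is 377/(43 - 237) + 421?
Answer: 81297/194 ≈ 419.06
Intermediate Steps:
377/(43 - 237) + 421 = 377/(-194) + 421 = -1/194*377 + 421 = -377/194 + 421 = 81297/194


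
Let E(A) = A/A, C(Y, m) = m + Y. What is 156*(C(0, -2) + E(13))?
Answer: -156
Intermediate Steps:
C(Y, m) = Y + m
E(A) = 1
156*(C(0, -2) + E(13)) = 156*((0 - 2) + 1) = 156*(-2 + 1) = 156*(-1) = -156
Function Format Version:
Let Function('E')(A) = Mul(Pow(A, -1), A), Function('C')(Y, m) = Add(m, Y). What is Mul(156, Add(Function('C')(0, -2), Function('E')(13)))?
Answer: -156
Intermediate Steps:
Function('C')(Y, m) = Add(Y, m)
Function('E')(A) = 1
Mul(156, Add(Function('C')(0, -2), Function('E')(13))) = Mul(156, Add(Add(0, -2), 1)) = Mul(156, Add(-2, 1)) = Mul(156, -1) = -156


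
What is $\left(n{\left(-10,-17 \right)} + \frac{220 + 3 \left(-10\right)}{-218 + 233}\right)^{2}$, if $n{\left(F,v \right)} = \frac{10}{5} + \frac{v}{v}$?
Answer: $\frac{2209}{9} \approx 245.44$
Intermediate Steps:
$n{\left(F,v \right)} = 3$ ($n{\left(F,v \right)} = 10 \cdot \frac{1}{5} + 1 = 2 + 1 = 3$)
$\left(n{\left(-10,-17 \right)} + \frac{220 + 3 \left(-10\right)}{-218 + 233}\right)^{2} = \left(3 + \frac{220 + 3 \left(-10\right)}{-218 + 233}\right)^{2} = \left(3 + \frac{220 - 30}{15}\right)^{2} = \left(3 + 190 \cdot \frac{1}{15}\right)^{2} = \left(3 + \frac{38}{3}\right)^{2} = \left(\frac{47}{3}\right)^{2} = \frac{2209}{9}$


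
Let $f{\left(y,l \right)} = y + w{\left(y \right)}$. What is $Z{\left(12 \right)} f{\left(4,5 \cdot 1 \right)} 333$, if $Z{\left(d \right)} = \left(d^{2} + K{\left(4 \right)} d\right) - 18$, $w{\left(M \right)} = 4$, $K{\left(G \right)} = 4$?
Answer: $463536$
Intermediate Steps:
$Z{\left(d \right)} = -18 + d^{2} + 4 d$ ($Z{\left(d \right)} = \left(d^{2} + 4 d\right) - 18 = -18 + d^{2} + 4 d$)
$f{\left(y,l \right)} = 4 + y$ ($f{\left(y,l \right)} = y + 4 = 4 + y$)
$Z{\left(12 \right)} f{\left(4,5 \cdot 1 \right)} 333 = \left(-18 + 12^{2} + 4 \cdot 12\right) \left(4 + 4\right) 333 = \left(-18 + 144 + 48\right) 8 \cdot 333 = 174 \cdot 8 \cdot 333 = 1392 \cdot 333 = 463536$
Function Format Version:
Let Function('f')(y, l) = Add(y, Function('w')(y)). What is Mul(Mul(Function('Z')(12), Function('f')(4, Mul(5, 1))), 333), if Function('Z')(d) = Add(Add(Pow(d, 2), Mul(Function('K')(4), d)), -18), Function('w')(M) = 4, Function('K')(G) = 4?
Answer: 463536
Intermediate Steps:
Function('Z')(d) = Add(-18, Pow(d, 2), Mul(4, d)) (Function('Z')(d) = Add(Add(Pow(d, 2), Mul(4, d)), -18) = Add(-18, Pow(d, 2), Mul(4, d)))
Function('f')(y, l) = Add(4, y) (Function('f')(y, l) = Add(y, 4) = Add(4, y))
Mul(Mul(Function('Z')(12), Function('f')(4, Mul(5, 1))), 333) = Mul(Mul(Add(-18, Pow(12, 2), Mul(4, 12)), Add(4, 4)), 333) = Mul(Mul(Add(-18, 144, 48), 8), 333) = Mul(Mul(174, 8), 333) = Mul(1392, 333) = 463536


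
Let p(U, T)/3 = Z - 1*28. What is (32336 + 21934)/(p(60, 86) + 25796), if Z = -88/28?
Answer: 189945/89959 ≈ 2.1115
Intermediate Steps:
Z = -22/7 (Z = -88*1/28 = -22/7 ≈ -3.1429)
p(U, T) = -654/7 (p(U, T) = 3*(-22/7 - 1*28) = 3*(-22/7 - 28) = 3*(-218/7) = -654/7)
(32336 + 21934)/(p(60, 86) + 25796) = (32336 + 21934)/(-654/7 + 25796) = 54270/(179918/7) = 54270*(7/179918) = 189945/89959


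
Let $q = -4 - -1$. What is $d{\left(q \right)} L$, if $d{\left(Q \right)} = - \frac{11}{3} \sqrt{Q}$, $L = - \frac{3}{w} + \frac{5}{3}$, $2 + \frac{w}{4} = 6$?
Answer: $- \frac{781 i \sqrt{3}}{144} \approx - 9.394 i$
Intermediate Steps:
$w = 16$ ($w = -8 + 4 \cdot 6 = -8 + 24 = 16$)
$q = -3$ ($q = -4 + 1 = -3$)
$L = \frac{71}{48}$ ($L = - \frac{3}{16} + \frac{5}{3} = \frac{71}{48} \approx 1.4792$)
$d{\left(Q \right)} = - \frac{11 \sqrt{Q}}{3}$ ($d{\left(Q \right)} = \left(-11\right) \frac{1}{3} \sqrt{Q} = - \frac{11 \sqrt{Q}}{3}$)
$d{\left(q \right)} L = - \frac{11 \sqrt{-3}}{3} \cdot \frac{71}{48} = - \frac{11 i \sqrt{3}}{3} \cdot \frac{71}{48} = - \frac{781 i \sqrt{3}}{144}$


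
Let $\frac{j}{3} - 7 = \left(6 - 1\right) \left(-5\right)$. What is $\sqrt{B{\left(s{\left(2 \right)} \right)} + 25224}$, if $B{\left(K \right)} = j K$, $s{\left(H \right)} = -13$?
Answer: $\sqrt{25926} \approx 161.02$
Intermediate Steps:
$j = -54$ ($j = 21 + 3 \left(6 - 1\right) \left(-5\right) = 21 + 3 \cdot 5 \left(-5\right) = 21 + 3 \left(-25\right) = 21 - 75 = -54$)
$B{\left(K \right)} = - 54 K$
$\sqrt{B{\left(s{\left(2 \right)} \right)} + 25224} = \sqrt{\left(-54\right) \left(-13\right) + 25224} = \sqrt{702 + 25224} = \sqrt{25926}$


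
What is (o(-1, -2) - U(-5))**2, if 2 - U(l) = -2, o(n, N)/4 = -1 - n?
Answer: 16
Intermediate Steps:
o(n, N) = -4 - 4*n (o(n, N) = 4*(-1 - n) = -4 - 4*n)
U(l) = 4 (U(l) = 2 - 1*(-2) = 2 + 2 = 4)
(o(-1, -2) - U(-5))**2 = ((-4 - 4*(-1)) - 1*4)**2 = ((-4 + 4) - 4)**2 = (0 - 4)**2 = (-4)**2 = 16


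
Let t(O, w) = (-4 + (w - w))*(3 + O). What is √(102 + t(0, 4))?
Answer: 3*√10 ≈ 9.4868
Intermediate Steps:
t(O, w) = -12 - 4*O (t(O, w) = (-4 + 0)*(3 + O) = -4*(3 + O) = -12 - 4*O)
√(102 + t(0, 4)) = √(102 + (-12 - 4*0)) = √(102 + (-12 + 0)) = √(102 - 12) = √90 = 3*√10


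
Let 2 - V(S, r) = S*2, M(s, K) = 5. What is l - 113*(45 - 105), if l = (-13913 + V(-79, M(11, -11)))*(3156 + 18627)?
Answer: -299574819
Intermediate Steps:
V(S, r) = 2 - 2*S (V(S, r) = 2 - S*2 = 2 - 2*S)
l = -299581599 (l = (-13913 + (2 - 2*(-79)))*(3156 + 18627) = (-13913 + (2 + 158))*21783 = (-13913 + 160)*21783 = -13753*21783 = -299581599)
l - 113*(45 - 105) = -299581599 - 113*(45 - 105) = -299581599 - 113*(-60) = -299581599 - 1*(-6780) = -299581599 + 6780 = -299574819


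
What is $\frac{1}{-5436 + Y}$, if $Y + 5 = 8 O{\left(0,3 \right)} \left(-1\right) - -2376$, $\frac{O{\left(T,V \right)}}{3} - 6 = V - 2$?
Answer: $- \frac{1}{3233} \approx -0.00030931$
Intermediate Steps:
$O{\left(T,V \right)} = 12 + 3 V$ ($O{\left(T,V \right)} = 18 + 3 \left(V - 2\right) = 18 + 3 \left(-2 + V\right) = 18 + \left(-6 + 3 V\right) = 12 + 3 V$)
$Y = 2203$ ($Y = -5 + \left(8 \left(12 + 3 \cdot 3\right) \left(-1\right) - -2376\right) = -5 + \left(8 \left(12 + 9\right) \left(-1\right) + 2376\right) = -5 + \left(8 \cdot 21 \left(-1\right) + 2376\right) = -5 + \left(168 \left(-1\right) + 2376\right) = -5 + \left(-168 + 2376\right) = -5 + 2208 = 2203$)
$\frac{1}{-5436 + Y} = \frac{1}{-5436 + 2203} = \frac{1}{-3233} = - \frac{1}{3233}$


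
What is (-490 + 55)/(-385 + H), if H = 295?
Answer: 29/6 ≈ 4.8333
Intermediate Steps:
(-490 + 55)/(-385 + H) = (-490 + 55)/(-385 + 295) = -435/(-90) = -435*(-1/90) = 29/6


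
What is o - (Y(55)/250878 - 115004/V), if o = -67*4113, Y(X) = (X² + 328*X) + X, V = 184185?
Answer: -2122258333992203/7701327405 ≈ -2.7557e+5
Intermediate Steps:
Y(X) = X² + 329*X
o = -275571
o - (Y(55)/250878 - 115004/V) = -275571 - ((55*(329 + 55))/250878 - 115004/184185) = -275571 - ((55*384)*(1/250878) - 115004*1/184185) = -275571 - (21120*(1/250878) - 115004/184185) = -275571 - (3520/41813 - 115004/184185) = -275571 - 1*(-4160331052/7701327405) = -275571 + 4160331052/7701327405 = -2122258333992203/7701327405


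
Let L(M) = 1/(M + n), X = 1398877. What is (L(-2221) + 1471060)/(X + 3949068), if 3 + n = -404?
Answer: 3865945679/14054399460 ≈ 0.27507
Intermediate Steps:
n = -407 (n = -3 - 404 = -407)
L(M) = 1/(-407 + M) (L(M) = 1/(M - 407) = 1/(-407 + M))
(L(-2221) + 1471060)/(X + 3949068) = (1/(-407 - 2221) + 1471060)/(1398877 + 3949068) = (1/(-2628) + 1471060)/5347945 = (-1/2628 + 1471060)*(1/5347945) = (3865945679/2628)*(1/5347945) = 3865945679/14054399460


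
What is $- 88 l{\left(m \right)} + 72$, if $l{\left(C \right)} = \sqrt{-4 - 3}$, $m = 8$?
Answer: $72 - 88 i \sqrt{7} \approx 72.0 - 232.83 i$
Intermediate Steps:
$l{\left(C \right)} = i \sqrt{7}$ ($l{\left(C \right)} = \sqrt{-7} = i \sqrt{7}$)
$- 88 l{\left(m \right)} + 72 = - 88 i \sqrt{7} + 72 = 72 - 88 i \sqrt{7}$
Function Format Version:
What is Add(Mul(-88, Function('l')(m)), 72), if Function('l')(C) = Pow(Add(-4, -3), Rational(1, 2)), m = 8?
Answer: Add(72, Mul(-88, I, Pow(7, Rational(1, 2)))) ≈ Add(72.000, Mul(-232.83, I))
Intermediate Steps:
Function('l')(C) = Mul(I, Pow(7, Rational(1, 2))) (Function('l')(C) = Pow(-7, Rational(1, 2)) = Mul(I, Pow(7, Rational(1, 2))))
Add(Mul(-88, Function('l')(m)), 72) = Add(Mul(-88, Mul(I, Pow(7, Rational(1, 2)))), 72) = Add(Mul(-88, I, Pow(7, Rational(1, 2))), 72) = Add(72, Mul(-88, I, Pow(7, Rational(1, 2))))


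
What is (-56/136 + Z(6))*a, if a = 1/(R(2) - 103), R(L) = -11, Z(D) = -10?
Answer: 59/646 ≈ 0.091331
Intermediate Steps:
a = -1/114 (a = 1/(-11 - 103) = 1/(-114) = -1/114 ≈ -0.0087719)
(-56/136 + Z(6))*a = (-56/136 - 10)*(-1/114) = (-56*1/136 - 10)*(-1/114) = (-7/17 - 10)*(-1/114) = -177/17*(-1/114) = 59/646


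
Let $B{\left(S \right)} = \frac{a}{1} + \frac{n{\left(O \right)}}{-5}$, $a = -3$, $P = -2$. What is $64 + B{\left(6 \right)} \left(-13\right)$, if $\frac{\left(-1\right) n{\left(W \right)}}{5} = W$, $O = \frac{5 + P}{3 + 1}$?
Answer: $\frac{373}{4} \approx 93.25$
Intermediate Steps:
$O = \frac{3}{4}$ ($O = \frac{5 - 2}{3 + 1} = \frac{1}{4} \cdot 3 = \frac{3}{4} \approx 0.75$)
$n{\left(W \right)} = - 5 W$
$B{\left(S \right)} = - \frac{9}{4}$ ($B{\left(S \right)} = - \frac{3}{1} + \frac{\left(-5\right) \frac{3}{4}}{-5} = \left(-3\right) 1 - - \frac{3}{4} = -3 + \frac{3}{4} = - \frac{9}{4}$)
$64 + B{\left(6 \right)} \left(-13\right) = 64 - - \frac{117}{4} = 64 + \frac{117}{4} = \frac{373}{4}$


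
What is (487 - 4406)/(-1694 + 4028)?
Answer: -3919/2334 ≈ -1.6791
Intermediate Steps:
(487 - 4406)/(-1694 + 4028) = -3919/2334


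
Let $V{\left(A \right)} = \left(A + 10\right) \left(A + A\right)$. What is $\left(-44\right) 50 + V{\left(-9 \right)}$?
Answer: $-2218$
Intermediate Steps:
$V{\left(A \right)} = 2 A \left(10 + A\right)$ ($V{\left(A \right)} = \left(10 + A\right) 2 A = 2 A \left(10 + A\right)$)
$\left(-44\right) 50 + V{\left(-9 \right)} = \left(-44\right) 50 + 2 \left(-9\right) \left(10 - 9\right) = -2200 + 2 \left(-9\right) 1 = -2200 - 18 = -2218$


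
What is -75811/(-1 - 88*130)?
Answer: 75811/11441 ≈ 6.6263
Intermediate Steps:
-75811/(-1 - 88*130) = -75811/(-1 - 11440) = -75811/(-11441) = -75811*(-1/11441) = 75811/11441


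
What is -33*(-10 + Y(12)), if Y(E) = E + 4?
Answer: -198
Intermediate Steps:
Y(E) = 4 + E
-33*(-10 + Y(12)) = -33*(-10 + (4 + 12)) = -33*(-10 + 16) = -33*6 = -198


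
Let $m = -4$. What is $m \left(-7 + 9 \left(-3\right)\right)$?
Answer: $136$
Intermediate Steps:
$m \left(-7 + 9 \left(-3\right)\right) = - 4 \left(-7 + 9 \left(-3\right)\right) = - 4 \left(-7 - 27\right) = \left(-4\right) \left(-34\right) = 136$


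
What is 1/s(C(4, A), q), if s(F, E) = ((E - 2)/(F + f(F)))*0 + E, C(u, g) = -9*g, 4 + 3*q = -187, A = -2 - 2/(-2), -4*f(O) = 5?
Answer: -3/191 ≈ -0.015707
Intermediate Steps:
f(O) = -5/4 (f(O) = -¼*5 = -5/4)
A = -1 (A = -2 - 2*(-½) = -2 + 1 = -1)
q = -191/3 (q = -4/3 + (⅓)*(-187) = -4/3 - 187/3 = -191/3 ≈ -63.667)
s(F, E) = E (s(F, E) = ((E - 2)/(F - 5/4))*0 + E = ((-2 + E)/(-5/4 + F))*0 + E = 0 + E = E)
1/s(C(4, A), q) = 1/(-191/3) = -3/191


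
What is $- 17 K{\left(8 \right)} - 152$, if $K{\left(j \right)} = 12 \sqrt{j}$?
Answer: $-152 - 408 \sqrt{2} \approx -729.0$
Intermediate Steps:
$- 17 K{\left(8 \right)} - 152 = - 17 \cdot 12 \sqrt{8} - 152 = - 17 \cdot 12 \cdot 2 \sqrt{2} - 152 = - 17 \cdot 24 \sqrt{2} - 152 = - 408 \sqrt{2} - 152 = -152 - 408 \sqrt{2}$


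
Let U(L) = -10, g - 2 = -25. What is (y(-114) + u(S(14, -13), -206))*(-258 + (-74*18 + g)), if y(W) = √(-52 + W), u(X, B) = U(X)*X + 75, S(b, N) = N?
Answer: -330665 - 1613*I*√166 ≈ -3.3067e+5 - 20782.0*I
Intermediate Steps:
g = -23 (g = 2 - 25 = -23)
u(X, B) = 75 - 10*X (u(X, B) = -10*X + 75 = 75 - 10*X)
(y(-114) + u(S(14, -13), -206))*(-258 + (-74*18 + g)) = (√(-52 - 114) + (75 - 10*(-13)))*(-258 + (-74*18 - 23)) = (√(-166) + (75 + 130))*(-258 + (-1332 - 23)) = (I*√166 + 205)*(-258 - 1355) = (205 + I*√166)*(-1613) = -330665 - 1613*I*√166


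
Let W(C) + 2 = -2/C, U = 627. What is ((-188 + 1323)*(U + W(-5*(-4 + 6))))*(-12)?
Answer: -8515224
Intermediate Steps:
W(C) = -2 - 2/C
((-188 + 1323)*(U + W(-5*(-4 + 6))))*(-12) = ((-188 + 1323)*(627 + (-2 - 2*(-1/(5*(-4 + 6))))))*(-12) = (1135*(627 + (-2 - 2/((-5*2)))))*(-12) = (1135*(627 + (-2 - 2/(-10))))*(-12) = (1135*(627 + (-2 - 2*(-⅒))))*(-12) = (1135*(627 + (-2 + ⅕)))*(-12) = (1135*(627 - 9/5))*(-12) = (1135*(3126/5))*(-12) = 709602*(-12) = -8515224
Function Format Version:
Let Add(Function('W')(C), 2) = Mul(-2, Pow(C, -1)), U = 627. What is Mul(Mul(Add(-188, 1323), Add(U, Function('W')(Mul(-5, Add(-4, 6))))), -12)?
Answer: -8515224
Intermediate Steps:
Function('W')(C) = Add(-2, Mul(-2, Pow(C, -1)))
Mul(Mul(Add(-188, 1323), Add(U, Function('W')(Mul(-5, Add(-4, 6))))), -12) = Mul(Mul(Add(-188, 1323), Add(627, Add(-2, Mul(-2, Pow(Mul(-5, Add(-4, 6)), -1))))), -12) = Mul(Mul(1135, Add(627, Add(-2, Mul(-2, Pow(Mul(-5, 2), -1))))), -12) = Mul(Mul(1135, Add(627, Add(-2, Mul(-2, Pow(-10, -1))))), -12) = Mul(Mul(1135, Add(627, Add(-2, Mul(-2, Rational(-1, 10))))), -12) = Mul(Mul(1135, Add(627, Add(-2, Rational(1, 5)))), -12) = Mul(Mul(1135, Add(627, Rational(-9, 5))), -12) = Mul(Mul(1135, Rational(3126, 5)), -12) = Mul(709602, -12) = -8515224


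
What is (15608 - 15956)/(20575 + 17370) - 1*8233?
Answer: -312401533/37945 ≈ -8233.0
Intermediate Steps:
(15608 - 15956)/(20575 + 17370) - 1*8233 = -348/37945 - 8233 = -312401533/37945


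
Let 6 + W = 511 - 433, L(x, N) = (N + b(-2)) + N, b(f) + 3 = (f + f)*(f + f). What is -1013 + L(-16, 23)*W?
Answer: 3235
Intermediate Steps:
b(f) = -3 + 4*f² (b(f) = -3 + (f + f)*(f + f) = -3 + (2*f)*(2*f) = -3 + 4*f²)
L(x, N) = 13 + 2*N (L(x, N) = (N + (-3 + 4*(-2)²)) + N = (N + (-3 + 4*4)) + N = (N + (-3 + 16)) + N = (N + 13) + N = (13 + N) + N = 13 + 2*N)
W = 72 (W = -6 + (511 - 433) = -6 + 78 = 72)
-1013 + L(-16, 23)*W = -1013 + (13 + 2*23)*72 = -1013 + (13 + 46)*72 = -1013 + 59*72 = -1013 + 4248 = 3235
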